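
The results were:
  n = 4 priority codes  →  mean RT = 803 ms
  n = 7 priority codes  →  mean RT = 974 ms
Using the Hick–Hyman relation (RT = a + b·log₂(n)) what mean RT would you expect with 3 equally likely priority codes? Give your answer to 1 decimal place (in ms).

715.1 ms

Solve the two-equation system in a and b:
  b = (974 − 803) / (log₂ 7 − log₂ 4) = 171 / (2.8074 − 2) = 211.803 ms/bit
  a = 803 − 211.803 × 2 = 379.394 ms
Then RT(3) = 379.394 + 211.803 × log₂ 3 = 379.394 + 211.803 × 1.5850 ≈ 715.094 ms.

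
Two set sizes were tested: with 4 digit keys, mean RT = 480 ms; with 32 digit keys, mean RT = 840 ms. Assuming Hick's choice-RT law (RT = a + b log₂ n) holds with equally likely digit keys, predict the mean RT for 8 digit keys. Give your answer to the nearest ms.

600 ms

Solve the two-equation system in a and b:
  b = (840 − 480) / (log₂ 32 − log₂ 4) = 360 / (5 − 2) = 120 ms/bit
  a = 480 − 120 × 2 = 240 ms
Then RT(8) = 240 + 120 × log₂ 8 = 240 + 120 × 3 ≈ 600.000 ms.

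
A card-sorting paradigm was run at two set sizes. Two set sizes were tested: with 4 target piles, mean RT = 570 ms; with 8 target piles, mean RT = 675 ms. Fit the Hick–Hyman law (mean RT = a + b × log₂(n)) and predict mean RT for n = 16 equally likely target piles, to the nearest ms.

780 ms

Solve the two-equation system in a and b:
  b = (675 − 570) / (log₂ 8 − log₂ 4) = 105 / (3 − 2) = 105 ms/bit
  a = 570 − 105 × 2 = 360 ms
Then RT(16) = 360 + 105 × log₂ 16 = 360 + 105 × 4 ≈ 780.000 ms.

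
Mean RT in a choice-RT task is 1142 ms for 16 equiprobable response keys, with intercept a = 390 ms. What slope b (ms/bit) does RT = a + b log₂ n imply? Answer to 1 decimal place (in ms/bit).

log₂(16) = 4 bits.
b = (RT − a)/log₂ n = (1142 − 390) / 4 = 188.000 ms/bit.

188.0 ms/bit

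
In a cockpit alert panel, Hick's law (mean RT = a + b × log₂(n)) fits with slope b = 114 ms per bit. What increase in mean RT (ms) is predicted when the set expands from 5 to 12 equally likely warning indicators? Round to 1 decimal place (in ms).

144.0 ms

ΔRT = (a + b log₂ n₂) − (a + b log₂ n₁) = b·(log₂ n₂ − log₂ n₁).
log₂(12) − log₂(5) = 3.5850 − 2.3219 = 1.2630.
ΔRT = 114 × 1.2630 = 143.986 ms.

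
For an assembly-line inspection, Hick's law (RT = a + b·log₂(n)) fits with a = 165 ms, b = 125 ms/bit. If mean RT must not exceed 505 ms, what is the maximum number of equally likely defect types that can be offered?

Set 165 + 125·log₂ n ≤ 505 → log₂ n ≤ (505 − 165)/125 = 2.7200.
So n ≤ 2^2.7200 = 6.589; the largest integer n is 6.

6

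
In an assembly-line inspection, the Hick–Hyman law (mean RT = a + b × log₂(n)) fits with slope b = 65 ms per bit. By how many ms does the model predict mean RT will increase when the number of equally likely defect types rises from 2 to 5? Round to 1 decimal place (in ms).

85.9 ms

ΔRT = (a + b log₂ n₂) − (a + b log₂ n₁) = b·(log₂ n₂ − log₂ n₁).
log₂(5) − log₂(2) = 2.3219 − 1 = 1.3219.
ΔRT = 65 × 1.3219 = 85.925 ms.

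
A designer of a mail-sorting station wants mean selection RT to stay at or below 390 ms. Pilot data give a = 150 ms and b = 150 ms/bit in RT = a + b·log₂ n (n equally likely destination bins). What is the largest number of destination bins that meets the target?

150·log₂ n ≤ 390 − 150 = 240, giving log₂ n ≤ 1.6000 and n ≤ 3.031. The largest whole number is 3.

3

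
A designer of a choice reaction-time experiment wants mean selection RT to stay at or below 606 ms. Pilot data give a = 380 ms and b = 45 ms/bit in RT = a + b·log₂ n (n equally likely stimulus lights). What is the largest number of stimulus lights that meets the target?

Set 380 + 45·log₂ n ≤ 606 → log₂ n ≤ (606 − 380)/45 = 5.0222.
So n ≤ 2^5.0222 = 32.497; the largest integer n is 32.

32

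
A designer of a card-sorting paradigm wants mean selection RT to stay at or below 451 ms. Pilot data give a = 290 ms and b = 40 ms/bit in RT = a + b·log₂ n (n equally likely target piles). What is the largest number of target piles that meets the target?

40·log₂ n ≤ 451 − 290 = 161, giving log₂ n ≤ 4.0250 and n ≤ 16.280. The largest whole number is 16.

16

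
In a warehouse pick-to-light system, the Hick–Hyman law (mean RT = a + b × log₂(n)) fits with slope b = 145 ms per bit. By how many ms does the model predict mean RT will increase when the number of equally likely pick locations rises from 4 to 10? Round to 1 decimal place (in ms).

191.7 ms

Only the slope matters, since a is common to both: ΔRT = b·log₂(n₂/n₁).
log₂(10) − log₂(4) = 3.3219 − 2 = 1.3219.
ΔRT = 145 × 1.3219 = 191.680 ms.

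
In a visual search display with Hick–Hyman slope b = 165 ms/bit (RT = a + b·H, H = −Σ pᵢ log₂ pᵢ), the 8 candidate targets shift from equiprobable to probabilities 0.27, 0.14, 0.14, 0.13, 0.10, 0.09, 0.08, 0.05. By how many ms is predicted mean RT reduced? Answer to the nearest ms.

27 ms

The RT saving is b·ΔH. Equiprobable H₀ = log₂(8) = 3.0000 bits; with the given probabilities H = 2.8393 bits.
b·(H₀ − H) = 165 × (3.0000 − 2.8393) = 26.51 ms.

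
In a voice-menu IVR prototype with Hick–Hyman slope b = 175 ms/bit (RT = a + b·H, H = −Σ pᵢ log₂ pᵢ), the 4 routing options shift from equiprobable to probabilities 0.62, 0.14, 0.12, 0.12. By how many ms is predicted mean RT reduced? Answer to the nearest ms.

77 ms

The RT saving is b·ΔH. Equiprobable H₀ = log₂(4) = 2.0000 bits; with the given probabilities H = 1.5588 bits.
b·(H₀ − H) = 175 × (2.0000 − 1.5588) = 77.20 ms.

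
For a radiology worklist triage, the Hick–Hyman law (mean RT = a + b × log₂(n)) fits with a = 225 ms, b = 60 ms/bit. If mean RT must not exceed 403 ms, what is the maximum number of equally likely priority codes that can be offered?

7

60·log₂ n ≤ 403 − 225 = 178, giving log₂ n ≤ 2.9667 and n ≤ 7.817. The largest whole number is 7.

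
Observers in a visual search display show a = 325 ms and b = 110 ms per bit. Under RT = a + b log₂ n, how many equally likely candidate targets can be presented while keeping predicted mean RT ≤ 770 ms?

16

110·log₂ n ≤ 770 − 325 = 445, giving log₂ n ≤ 4.0455 and n ≤ 16.512. The largest whole number is 16.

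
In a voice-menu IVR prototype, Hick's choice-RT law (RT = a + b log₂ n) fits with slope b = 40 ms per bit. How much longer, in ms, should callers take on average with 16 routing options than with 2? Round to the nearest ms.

120 ms

Only the slope matters, since a is common to both: ΔRT = b·log₂(n₂/n₁).
log₂(16) − log₂(2) = log₂(16/2) = log₂(8) = 3.
ΔRT = 40 × 3.0000 = 120.000 ms.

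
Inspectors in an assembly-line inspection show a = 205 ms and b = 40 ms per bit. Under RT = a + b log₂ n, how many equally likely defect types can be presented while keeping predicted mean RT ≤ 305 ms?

Set 205 + 40·log₂ n ≤ 305 → log₂ n ≤ (305 − 205)/40 = 2.5000.
So n ≤ 2^2.5000 = 5.657; the largest integer n is 5.

5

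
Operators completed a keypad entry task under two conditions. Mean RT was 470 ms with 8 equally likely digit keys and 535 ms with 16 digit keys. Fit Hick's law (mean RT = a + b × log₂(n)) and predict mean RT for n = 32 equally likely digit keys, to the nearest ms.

600 ms

Solve the two-equation system in a and b:
  b = (535 − 470) / (log₂ 16 − log₂ 8) = 65 / (4 − 3) = 65 ms/bit
  a = 470 − 65 × 3 = 275 ms
Then RT(32) = 275 + 65 × log₂ 32 = 275 + 65 × 5 ≈ 600.000 ms.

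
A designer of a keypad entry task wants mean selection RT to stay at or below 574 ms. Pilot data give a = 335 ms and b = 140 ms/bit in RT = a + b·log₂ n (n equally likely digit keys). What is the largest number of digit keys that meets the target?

Set 335 + 140·log₂ n ≤ 574 → log₂ n ≤ (574 − 335)/140 = 1.7071.
So n ≤ 2^1.7071 = 3.265; the largest integer n is 3.

3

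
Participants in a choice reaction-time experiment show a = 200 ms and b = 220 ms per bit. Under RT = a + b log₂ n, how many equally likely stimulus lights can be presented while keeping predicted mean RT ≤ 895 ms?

Set 200 + 220·log₂ n ≤ 895 → log₂ n ≤ (895 − 200)/220 = 3.1591.
So n ≤ 2^3.1591 = 8.933; the largest integer n is 8.

8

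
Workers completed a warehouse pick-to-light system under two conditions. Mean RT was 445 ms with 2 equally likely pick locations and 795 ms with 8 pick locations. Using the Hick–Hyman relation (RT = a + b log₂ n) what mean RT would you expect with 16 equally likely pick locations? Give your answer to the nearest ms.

Fit slope and intercept:
  b = (795 − 445) / (log₂ 8 − log₂ 2) = 350 / (3 − 1) = 175 ms/bit
  a = 445 − 175 × 1 = 270 ms
Then RT(16) = 270 + 175 × log₂ 16 = 270 + 175 × 4 ≈ 970.000 ms.

970 ms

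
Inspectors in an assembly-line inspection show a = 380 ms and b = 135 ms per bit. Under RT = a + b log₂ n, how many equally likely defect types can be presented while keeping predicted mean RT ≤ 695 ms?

5

135·log₂ n ≤ 695 − 380 = 315, giving log₂ n ≤ 2.3333 and n ≤ 5.040. The largest whole number is 5.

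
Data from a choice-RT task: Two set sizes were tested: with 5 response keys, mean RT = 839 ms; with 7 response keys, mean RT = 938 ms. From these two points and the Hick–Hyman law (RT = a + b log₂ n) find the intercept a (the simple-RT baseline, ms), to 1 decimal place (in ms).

b = (RT₂ − RT₁)/(log₂ n₂ − log₂ n₁) = (938 − 839)/(2.8074 − 2.3219) = 203.944 ms/bit.
Intercept: a = 839 − 203.944·log₂(5) = 365.456 ms.

365.5 ms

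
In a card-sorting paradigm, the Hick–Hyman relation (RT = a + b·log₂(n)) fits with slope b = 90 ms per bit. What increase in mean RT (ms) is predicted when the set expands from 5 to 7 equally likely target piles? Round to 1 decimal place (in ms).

43.7 ms

ΔRT = (a + b log₂ n₂) − (a + b log₂ n₁) = b·(log₂ n₂ − log₂ n₁).
log₂(7) − log₂(5) = 2.8074 − 2.3219 = 0.4854.
ΔRT = 90 × 0.4854 = 43.688 ms.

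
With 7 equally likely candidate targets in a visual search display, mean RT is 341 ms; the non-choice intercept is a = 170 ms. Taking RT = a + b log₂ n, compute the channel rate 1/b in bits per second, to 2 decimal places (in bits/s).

16.42 bits/s

Choice component = 341 − 170 = 171 ms over log₂(7) = 2.8074 bits.
b = 171 / 2.8074 = 60.911 ms/bit, so 1/b = 16.417 bits/s.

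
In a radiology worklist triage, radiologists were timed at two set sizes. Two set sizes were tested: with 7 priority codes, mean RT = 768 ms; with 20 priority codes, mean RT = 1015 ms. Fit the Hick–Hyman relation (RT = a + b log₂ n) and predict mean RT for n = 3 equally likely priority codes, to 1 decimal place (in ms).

568.6 ms

Fit slope and intercept:
  b = (1015 − 768) / (log₂ 20 − log₂ 7) = 247 / (4.3219 − 2.8074) = 163.082 ms/bit
  a = 768 − 163.082 × 2.8074 = 310.170 ms
Then RT(3) = 310.170 + 163.082 × log₂ 3 = 310.170 + 163.082 × 1.5850 ≈ 568.649 ms.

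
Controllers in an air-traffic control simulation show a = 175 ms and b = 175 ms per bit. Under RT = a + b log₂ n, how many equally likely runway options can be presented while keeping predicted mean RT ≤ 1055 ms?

Information budget: (1055 − 175)/175 = 5.0286 bits, so n ≤ 2^5.0286 = 32.640 → at most 32.

32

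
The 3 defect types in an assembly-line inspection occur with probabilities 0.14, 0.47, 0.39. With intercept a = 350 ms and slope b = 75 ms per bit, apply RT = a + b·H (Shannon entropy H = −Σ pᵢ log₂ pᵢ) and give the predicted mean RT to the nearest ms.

Entropy contributions −pᵢ log₂ pᵢ: 0.3971, 0.5120, 0.5298; sum H = 1.4389 bits.
RT = a + bH = 350 + 75·1.4389 = 457.91 ms.

458 ms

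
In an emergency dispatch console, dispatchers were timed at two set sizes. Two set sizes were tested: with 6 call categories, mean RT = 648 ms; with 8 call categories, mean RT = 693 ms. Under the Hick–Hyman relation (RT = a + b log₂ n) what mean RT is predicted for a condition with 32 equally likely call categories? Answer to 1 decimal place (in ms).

RT is linear in log₂ n, so two points fix the line:
  b = (693 − 648) / (log₂ 8 − log₂ 6) = 45 / (3 − 2.5850) = 108.424 ms/bit
  a = 648 − 108.424 × 2.5850 = 367.728 ms
Then RT(32) = 367.728 + 108.424 × log₂ 32 = 367.728 + 108.424 × 5 ≈ 909.848 ms.

909.8 ms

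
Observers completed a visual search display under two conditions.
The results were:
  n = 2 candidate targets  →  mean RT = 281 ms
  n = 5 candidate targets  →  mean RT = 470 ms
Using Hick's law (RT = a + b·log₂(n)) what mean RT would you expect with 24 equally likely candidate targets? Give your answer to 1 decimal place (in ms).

With log₂ n on the abscissa the relation is linear; from the two conditions:
  b = (470 − 281) / (log₂ 5 − log₂ 2) = 189 / (2.3219 − 1) = 142.973 ms/bit
  a = 281 − 142.973 × 1 = 138.027 ms
Then RT(24) = 138.027 + 142.973 × log₂ 24 = 138.027 + 142.973 × 4.5850 ≈ 793.553 ms.

793.6 ms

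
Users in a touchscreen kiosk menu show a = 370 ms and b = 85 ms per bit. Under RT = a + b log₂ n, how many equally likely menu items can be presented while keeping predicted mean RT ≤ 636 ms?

8

85·log₂ n ≤ 636 − 370 = 266, giving log₂ n ≤ 3.1294 and n ≤ 8.751. The largest whole number is 8.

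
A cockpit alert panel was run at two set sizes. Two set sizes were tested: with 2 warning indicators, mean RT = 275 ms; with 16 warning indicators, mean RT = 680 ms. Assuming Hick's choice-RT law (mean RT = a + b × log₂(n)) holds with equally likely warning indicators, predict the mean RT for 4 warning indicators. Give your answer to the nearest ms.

410 ms

With log₂ n on the abscissa the relation is linear; from the two conditions:
  b = (680 − 275) / (log₂ 16 − log₂ 2) = 405 / (4 − 1) = 135 ms/bit
  a = 275 − 135 × 1 = 140 ms
Then RT(4) = 140 + 135 × log₂ 4 = 140 + 135 × 2 ≈ 410.000 ms.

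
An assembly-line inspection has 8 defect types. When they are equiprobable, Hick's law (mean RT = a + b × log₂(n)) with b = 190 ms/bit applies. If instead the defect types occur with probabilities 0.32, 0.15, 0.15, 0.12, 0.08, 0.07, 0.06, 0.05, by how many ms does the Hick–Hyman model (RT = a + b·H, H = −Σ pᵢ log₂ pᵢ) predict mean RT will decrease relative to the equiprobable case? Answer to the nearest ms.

51 ms

Equiprobable entropy H₀ = log₂ 8 = 3.0000 bits.
Skewed entropy H = −Σ pᵢ log₂ pᵢ = 2.7339 bits.
ΔRT = b·(H₀ − H) = 190 × 0.2661 = 50.56 ms.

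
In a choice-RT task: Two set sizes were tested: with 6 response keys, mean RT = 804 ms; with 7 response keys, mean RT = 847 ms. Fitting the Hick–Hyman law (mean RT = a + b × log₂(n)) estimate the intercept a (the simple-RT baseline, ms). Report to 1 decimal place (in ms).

304.2 ms

Slope: b = (847 − 804) / (log₂ 7 − log₂ 6) = 43/0.2224 = 193.352 ms/bit.
Intercept: a = 804 − 193.352·log₂(6) = 304.193 ms.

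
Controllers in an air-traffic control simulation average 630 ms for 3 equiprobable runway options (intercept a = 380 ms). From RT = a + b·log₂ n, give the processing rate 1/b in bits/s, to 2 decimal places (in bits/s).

b = (630 − 380)/log₂ 3 = 250/1.5850 = 157.732 ms per bit = 0.15773 s/bit; the reciprocal is 6.340 bits/s.

6.34 bits/s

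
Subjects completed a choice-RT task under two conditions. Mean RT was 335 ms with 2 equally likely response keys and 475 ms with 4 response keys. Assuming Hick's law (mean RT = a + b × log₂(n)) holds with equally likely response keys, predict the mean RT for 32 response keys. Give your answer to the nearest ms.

RT is linear in log₂ n, so two points fix the line:
  b = (475 − 335) / (log₂ 4 − log₂ 2) = 140 / (2 − 1) = 140 ms/bit
  a = 335 − 140 × 1 = 195 ms
Then RT(32) = 195 + 140 × log₂ 32 = 195 + 140 × 5 ≈ 895.000 ms.

895 ms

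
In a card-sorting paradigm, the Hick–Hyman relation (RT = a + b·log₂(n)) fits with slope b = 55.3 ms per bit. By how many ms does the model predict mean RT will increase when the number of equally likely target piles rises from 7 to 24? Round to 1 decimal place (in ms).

98.3 ms

The intercept a cancels: ΔRT = b·(log₂ n₂ − log₂ n₁) = b·log₂(n₂/n₁).
log₂(24) − log₂(7) = 4.5850 − 2.8074 = 1.7776.
ΔRT = 55.3 × 1.7776 = 98.302 ms.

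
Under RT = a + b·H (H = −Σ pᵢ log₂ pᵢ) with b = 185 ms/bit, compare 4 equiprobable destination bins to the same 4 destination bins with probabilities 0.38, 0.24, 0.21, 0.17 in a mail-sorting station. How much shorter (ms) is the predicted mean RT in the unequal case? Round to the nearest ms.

13 ms

The RT saving is b·ΔH. Equiprobable H₀ = log₂(4) = 2.0000 bits; with the given probabilities H = 1.9320 bits.
b·(H₀ − H) = 185 × (2.0000 − 1.9320) = 12.58 ms.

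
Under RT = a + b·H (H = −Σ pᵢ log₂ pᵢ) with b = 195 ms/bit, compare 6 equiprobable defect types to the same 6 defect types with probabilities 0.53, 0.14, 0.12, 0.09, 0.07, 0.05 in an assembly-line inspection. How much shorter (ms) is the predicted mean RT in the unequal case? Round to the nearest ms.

Equiprobable entropy H₀ = log₂ 6 = 2.5850 bits.
Skewed entropy H = −Σ pᵢ log₂ pᵢ = 2.0469 bits.
ΔRT = b·(H₀ − H) = 195 × 0.5380 = 104.92 ms.

105 ms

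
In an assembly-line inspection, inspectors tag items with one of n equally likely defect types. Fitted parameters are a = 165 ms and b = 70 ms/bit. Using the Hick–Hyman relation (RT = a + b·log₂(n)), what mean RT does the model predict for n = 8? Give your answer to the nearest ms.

log₂(8) = 3 bits, so RT = 165 + 70 × 3 ≈ 375.000 ms.

375 ms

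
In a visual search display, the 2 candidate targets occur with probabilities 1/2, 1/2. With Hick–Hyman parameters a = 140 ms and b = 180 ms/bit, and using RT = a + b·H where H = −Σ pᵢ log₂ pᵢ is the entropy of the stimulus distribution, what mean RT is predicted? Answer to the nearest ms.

H = −Σ pᵢ log₂ pᵢ = 0.5·1 + 0.5·1 = 1.000 bits.
RT = 140 + 180 × 1.000 = 320.00 ms.

320 ms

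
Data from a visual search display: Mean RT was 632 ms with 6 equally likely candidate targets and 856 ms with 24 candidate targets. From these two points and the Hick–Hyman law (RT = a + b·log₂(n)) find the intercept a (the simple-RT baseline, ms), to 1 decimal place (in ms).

342.5 ms

The slope on a log₂ axis is (856 − 632) / (4.5850 − 2.5850) = 112.000 ms/bit.
a = RT₁ − b·log₂ n₁ = 632 − 112.000 × 2.5850 = 342.484 ms.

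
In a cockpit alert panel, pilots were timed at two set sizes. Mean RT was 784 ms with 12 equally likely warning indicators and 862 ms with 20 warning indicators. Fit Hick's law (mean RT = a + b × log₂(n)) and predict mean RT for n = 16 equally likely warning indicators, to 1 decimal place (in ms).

Fit slope and intercept:
  b = (862 − 784) / (log₂ 20 − log₂ 12) = 78 / (4.3219 − 3.5850) = 105.839 ms/bit
  a = 784 − 105.839 × 3.5850 = 404.570 ms
Then RT(16) = 404.570 + 105.839 × log₂ 16 = 404.570 + 105.839 × 4 ≈ 827.927 ms.

827.9 ms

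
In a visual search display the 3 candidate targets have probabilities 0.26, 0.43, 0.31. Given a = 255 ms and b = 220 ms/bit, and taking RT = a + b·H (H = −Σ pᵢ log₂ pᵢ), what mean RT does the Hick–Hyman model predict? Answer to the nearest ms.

H = 0.26·log₂(1/0.26) + 0.43·log₂(1/0.43) + 0.31·log₂(1/0.31) = 1.5526 bits.
RT = 255 + 220 × 1.5526 = 596.58 ms.

597 ms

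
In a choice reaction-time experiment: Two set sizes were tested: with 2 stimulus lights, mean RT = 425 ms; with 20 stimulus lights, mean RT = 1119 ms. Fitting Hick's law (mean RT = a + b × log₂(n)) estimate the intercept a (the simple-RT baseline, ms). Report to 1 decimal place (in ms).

216.1 ms

b = (RT₂ − RT₁)/(log₂ n₂ − log₂ n₁) = (1119 − 425)/(4.3219 − 1) = 208.915 ms/bit.
a = RT₁ − b·log₂ n₁ = 425 − 208.915 × 1 = 216.085 ms.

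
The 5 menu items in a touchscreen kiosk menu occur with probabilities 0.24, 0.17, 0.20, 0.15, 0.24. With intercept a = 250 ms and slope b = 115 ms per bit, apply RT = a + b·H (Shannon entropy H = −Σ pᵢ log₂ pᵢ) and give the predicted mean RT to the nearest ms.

Entropy contributions −pᵢ log₂ pᵢ: 0.4941, 0.4346, 0.4644, 0.4105, 0.4941; sum H = 2.2978 bits.
RT = a + bH = 250 + 115·2.2978 = 514.25 ms.

514 ms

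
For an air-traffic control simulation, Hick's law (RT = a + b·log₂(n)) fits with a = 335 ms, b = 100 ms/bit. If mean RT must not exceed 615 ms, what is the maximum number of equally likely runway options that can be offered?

6

100·log₂ n ≤ 615 − 335 = 280, giving log₂ n ≤ 2.8000 and n ≤ 6.964. The largest whole number is 6.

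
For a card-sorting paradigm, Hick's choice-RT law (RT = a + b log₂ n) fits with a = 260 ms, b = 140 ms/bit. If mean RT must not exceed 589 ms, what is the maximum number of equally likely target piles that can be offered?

Set 260 + 140·log₂ n ≤ 589 → log₂ n ≤ (589 − 260)/140 = 2.3500.
So n ≤ 2^2.3500 = 5.098; the largest integer n is 5.

5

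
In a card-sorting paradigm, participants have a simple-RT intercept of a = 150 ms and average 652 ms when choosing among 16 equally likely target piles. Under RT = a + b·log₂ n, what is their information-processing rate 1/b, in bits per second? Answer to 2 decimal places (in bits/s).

Choice component = 652 − 150 = 502 ms over log₂(16) = 4 bits.
b = 502 / 4 = 125.500 ms/bit, so 1/b = 7.968 bits/s.

7.97 bits/s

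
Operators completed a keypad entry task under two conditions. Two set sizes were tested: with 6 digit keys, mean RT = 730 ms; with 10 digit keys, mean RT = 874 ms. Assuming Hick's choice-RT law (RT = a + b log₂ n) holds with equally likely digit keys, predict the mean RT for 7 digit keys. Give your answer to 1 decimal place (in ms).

Solve the two-equation system in a and b:
  b = (874 − 730) / (log₂ 10 − log₂ 6) = 144 / (3.3219 − 2.5850) = 195.396 ms/bit
  a = 730 − 195.396 × 2.5850 = 224.909 ms
Then RT(7) = 224.909 + 195.396 × log₂ 7 = 224.909 + 195.396 × 2.8074 ≈ 773.455 ms.

773.5 ms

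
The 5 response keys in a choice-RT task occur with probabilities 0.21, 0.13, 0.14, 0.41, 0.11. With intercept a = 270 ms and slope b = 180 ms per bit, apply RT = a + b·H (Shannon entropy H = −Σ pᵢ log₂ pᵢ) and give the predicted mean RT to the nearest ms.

653 ms

H = 0.21·log₂(1/0.21) + 0.13·log₂(1/0.13) + 0.14·log₂(1/0.14) + 0.41·log₂(1/0.41) + 0.11·log₂(1/0.11) = 2.1302 bits.
RT = 270 + 180 × 2.1302 = 653.44 ms.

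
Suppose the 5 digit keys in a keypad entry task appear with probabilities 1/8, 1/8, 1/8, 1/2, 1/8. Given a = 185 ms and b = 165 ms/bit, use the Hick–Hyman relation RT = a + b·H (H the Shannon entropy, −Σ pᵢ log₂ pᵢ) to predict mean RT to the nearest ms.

H = −Σ pᵢ log₂ pᵢ = 0.125·3 + 0.125·3 + 0.125·3 + 0.5·1 + 0.125·3 = 2.000 bits.
RT = 185 + 165 × 2.000 = 515.00 ms.

515 ms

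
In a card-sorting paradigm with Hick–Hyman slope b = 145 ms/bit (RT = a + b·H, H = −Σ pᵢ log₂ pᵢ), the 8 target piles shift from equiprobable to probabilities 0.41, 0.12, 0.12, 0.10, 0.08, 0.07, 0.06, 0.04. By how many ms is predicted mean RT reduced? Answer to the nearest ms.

Equiprobable entropy H₀ = log₂ 8 = 3.0000 bits.
Skewed entropy H = −Σ pᵢ log₂ pᵢ = 2.5831 bits.
ΔRT = b·(H₀ − H) = 145 × 0.4169 = 60.46 ms.

60 ms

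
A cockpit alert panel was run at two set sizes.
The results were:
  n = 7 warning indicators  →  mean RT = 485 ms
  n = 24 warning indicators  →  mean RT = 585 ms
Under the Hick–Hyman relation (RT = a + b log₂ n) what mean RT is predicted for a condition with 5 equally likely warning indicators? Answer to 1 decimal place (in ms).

Fit slope and intercept:
  b = (585 − 485) / (log₂ 24 − log₂ 7) = 100 / (4.5850 − 2.8074) = 56.255 ms/bit
  a = 485 − 56.255 × 2.8074 = 327.071 ms
Then RT(5) = 327.071 + 56.255 × log₂ 5 = 327.071 + 56.255 × 2.3219 ≈ 457.692 ms.

457.7 ms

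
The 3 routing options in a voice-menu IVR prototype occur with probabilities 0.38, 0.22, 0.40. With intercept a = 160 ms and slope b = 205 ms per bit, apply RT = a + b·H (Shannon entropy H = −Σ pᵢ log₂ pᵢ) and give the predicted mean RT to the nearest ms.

476 ms

Entropy contributions −pᵢ log₂ pᵢ: 0.5305, 0.4806, 0.5288; sum H = 1.5398 bits.
RT = a + bH = 160 + 205·1.5398 = 475.66 ms.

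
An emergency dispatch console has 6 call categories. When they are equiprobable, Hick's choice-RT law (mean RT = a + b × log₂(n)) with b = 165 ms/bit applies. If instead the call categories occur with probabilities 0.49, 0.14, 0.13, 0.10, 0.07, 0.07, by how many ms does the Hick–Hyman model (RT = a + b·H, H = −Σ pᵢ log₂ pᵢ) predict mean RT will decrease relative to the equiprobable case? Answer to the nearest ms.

71 ms

Equiprobable entropy H₀ = log₂ 6 = 2.5850 bits.
Skewed entropy H = −Σ pᵢ log₂ pᵢ = 2.1533 bits.
ΔRT = b·(H₀ − H) = 165 × 0.4316 = 71.22 ms.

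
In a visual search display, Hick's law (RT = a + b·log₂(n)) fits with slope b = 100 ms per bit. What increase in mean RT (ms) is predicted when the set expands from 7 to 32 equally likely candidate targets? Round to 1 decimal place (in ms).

ΔRT = (a + b log₂ n₂) − (a + b log₂ n₁) = b·(log₂ n₂ − log₂ n₁).
log₂(32) − log₂(7) = 5 − 2.8074 = 2.1926.
ΔRT = 100 × 2.1926 = 219.265 ms.

219.3 ms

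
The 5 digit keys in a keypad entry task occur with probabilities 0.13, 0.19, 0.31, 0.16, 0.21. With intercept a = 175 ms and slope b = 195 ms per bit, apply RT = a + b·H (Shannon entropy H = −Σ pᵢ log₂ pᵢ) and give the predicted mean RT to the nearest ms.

615 ms

H = 0.13·log₂(1/0.13) + 0.19·log₂(1/0.19) + 0.31·log₂(1/0.31) + 0.16·log₂(1/0.16) + 0.21·log₂(1/0.21) = 2.2575 bits.
RT = 175 + 195 × 2.2575 = 615.21 ms.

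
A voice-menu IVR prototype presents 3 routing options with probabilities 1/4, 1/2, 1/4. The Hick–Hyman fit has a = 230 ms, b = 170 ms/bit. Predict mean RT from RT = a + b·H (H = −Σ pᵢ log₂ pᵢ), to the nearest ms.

485 ms

H = −Σ pᵢ log₂ pᵢ = 0.25·2 + 0.5·1 + 0.25·2 = 1.500 bits.
RT = 230 + 170 × 1.500 = 485.00 ms.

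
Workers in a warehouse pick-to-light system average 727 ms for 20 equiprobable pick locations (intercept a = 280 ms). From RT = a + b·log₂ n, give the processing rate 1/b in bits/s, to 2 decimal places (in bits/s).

b = (727 − 280)/log₂ 20 = 447/4.3219 = 103.426 ms per bit = 0.10343 s/bit; the reciprocal is 9.669 bits/s.

9.67 bits/s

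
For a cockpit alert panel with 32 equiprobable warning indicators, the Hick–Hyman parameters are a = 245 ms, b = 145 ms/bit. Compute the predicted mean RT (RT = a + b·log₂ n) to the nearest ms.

970 ms

log₂(32) = 5 bits, so RT = 245 + 145 × 5 ≈ 970.000 ms.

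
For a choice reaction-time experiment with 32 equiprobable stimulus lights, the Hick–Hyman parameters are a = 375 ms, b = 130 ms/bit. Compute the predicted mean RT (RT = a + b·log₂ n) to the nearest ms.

1025 ms

log₂(32) = 5 bits, so RT = 375 + 130 × 5 ≈ 1025.000 ms.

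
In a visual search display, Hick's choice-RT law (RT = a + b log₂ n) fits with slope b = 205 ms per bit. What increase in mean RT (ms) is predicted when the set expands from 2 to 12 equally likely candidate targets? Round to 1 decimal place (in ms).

Only the slope matters, since a is common to both: ΔRT = b·log₂(n₂/n₁).
log₂(12) − log₂(2) = 3.5850 − 1 = 2.5850.
ΔRT = 205 × 2.5850 = 529.917 ms.

529.9 ms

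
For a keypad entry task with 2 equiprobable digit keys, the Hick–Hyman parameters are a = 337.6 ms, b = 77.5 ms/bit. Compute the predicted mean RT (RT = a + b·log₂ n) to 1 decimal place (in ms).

415.1 ms

log₂(2) = 1 bits, so RT = 337.6 + 77.5 × 1 ≈ 415.100 ms.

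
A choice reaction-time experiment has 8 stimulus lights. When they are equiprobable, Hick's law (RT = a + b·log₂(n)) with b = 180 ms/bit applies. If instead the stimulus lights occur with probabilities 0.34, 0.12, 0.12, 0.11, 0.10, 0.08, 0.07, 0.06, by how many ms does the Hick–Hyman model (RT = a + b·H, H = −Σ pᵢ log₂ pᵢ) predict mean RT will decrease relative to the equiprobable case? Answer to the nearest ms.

45 ms

The RT saving is b·ΔH. Equiprobable H₀ = log₂(8) = 3.0000 bits; with the given probabilities H = 2.7494 bits.
b·(H₀ − H) = 180 × (3.0000 − 2.7494) = 45.11 ms.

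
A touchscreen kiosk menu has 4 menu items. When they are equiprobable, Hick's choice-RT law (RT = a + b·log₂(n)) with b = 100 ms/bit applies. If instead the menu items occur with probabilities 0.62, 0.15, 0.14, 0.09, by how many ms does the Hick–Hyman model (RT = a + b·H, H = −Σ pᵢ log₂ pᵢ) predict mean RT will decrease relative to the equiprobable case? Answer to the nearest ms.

Equiprobable entropy H₀ = log₂ 4 = 2.0000 bits.
Skewed entropy H = −Σ pᵢ log₂ pᵢ = 1.5479 bits.
ΔRT = b·(H₀ − H) = 100 × 0.4521 = 45.21 ms.

45 ms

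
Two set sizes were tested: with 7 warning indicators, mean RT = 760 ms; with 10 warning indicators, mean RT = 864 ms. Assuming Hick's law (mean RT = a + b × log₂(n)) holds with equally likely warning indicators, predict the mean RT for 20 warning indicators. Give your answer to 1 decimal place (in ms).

With log₂ n on the abscissa the relation is linear; from the two conditions:
  b = (864 − 760) / (log₂ 10 − log₂ 7) = 104 / (3.3219 − 2.8074) = 202.109 ms/bit
  a = 760 − 202.109 × 2.8074 = 192.608 ms
Then RT(20) = 192.608 + 202.109 × log₂ 20 = 192.608 + 202.109 × 4.3219 ≈ 1066.109 ms.

1066.1 ms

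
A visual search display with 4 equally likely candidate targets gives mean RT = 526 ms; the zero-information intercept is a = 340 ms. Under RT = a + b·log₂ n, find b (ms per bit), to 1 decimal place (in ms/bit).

4 alternatives carry log₂ 4 = 2 bits; the choice cost is 526 − 340 = 186 ms, so b = 186/2 = 93.000 ms/bit.

93.0 ms/bit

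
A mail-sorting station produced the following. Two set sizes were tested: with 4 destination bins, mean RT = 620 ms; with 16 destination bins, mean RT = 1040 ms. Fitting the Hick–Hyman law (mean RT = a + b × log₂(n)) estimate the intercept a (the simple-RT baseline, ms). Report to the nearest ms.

200 ms

The slope on a log₂ axis is (1040 − 620) / (4 − 2) = 210 ms/bit.
a = RT₁ − b·log₂ n₁ = 620 − 210 × 2 = 200.000 ms.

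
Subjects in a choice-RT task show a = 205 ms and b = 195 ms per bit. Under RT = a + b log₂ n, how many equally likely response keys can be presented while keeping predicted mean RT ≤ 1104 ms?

195·log₂ n ≤ 1104 − 205 = 899, giving log₂ n ≤ 4.6103 and n ≤ 24.424. The largest whole number is 24.

24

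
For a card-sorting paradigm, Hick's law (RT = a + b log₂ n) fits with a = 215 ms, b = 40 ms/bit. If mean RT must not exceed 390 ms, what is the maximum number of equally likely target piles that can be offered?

20

Set 215 + 40·log₂ n ≤ 390 → log₂ n ≤ (390 − 215)/40 = 4.3750.
So n ≤ 2^4.3750 = 20.749; the largest integer n is 20.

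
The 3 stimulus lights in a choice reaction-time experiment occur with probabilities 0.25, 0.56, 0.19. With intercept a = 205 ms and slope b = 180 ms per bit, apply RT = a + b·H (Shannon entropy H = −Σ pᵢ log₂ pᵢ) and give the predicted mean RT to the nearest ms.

461 ms

H = 0.25·log₂(1/0.25) + 0.56·log₂(1/0.56) + 0.19·log₂(1/0.19) = 1.4237 bits.
RT = 205 + 180 × 1.4237 = 461.26 ms.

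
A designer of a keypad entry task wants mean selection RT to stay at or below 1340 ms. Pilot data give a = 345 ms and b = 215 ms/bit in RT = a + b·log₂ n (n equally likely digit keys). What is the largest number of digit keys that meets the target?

Information budget: (1340 − 345)/215 = 4.6279 bits, so n ≤ 2^4.6279 = 24.725 → at most 24.

24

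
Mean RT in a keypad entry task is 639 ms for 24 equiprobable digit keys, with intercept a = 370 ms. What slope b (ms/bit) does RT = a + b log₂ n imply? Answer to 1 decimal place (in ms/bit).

b = (639 − 370) / log₂(24) = 269 / 4.5850 = 58.670 ms/bit.

58.7 ms/bit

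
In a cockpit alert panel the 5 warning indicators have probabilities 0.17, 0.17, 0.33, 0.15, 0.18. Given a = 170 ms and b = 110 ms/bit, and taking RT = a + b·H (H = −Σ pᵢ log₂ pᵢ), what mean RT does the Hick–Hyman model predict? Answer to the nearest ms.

418 ms

Entropy contributions −pᵢ log₂ pᵢ: 0.4346, 0.4346, 0.5278, 0.4105, 0.4453; sum H = 2.2528 bits.
RT = a + bH = 170 + 110·2.2528 = 417.81 ms.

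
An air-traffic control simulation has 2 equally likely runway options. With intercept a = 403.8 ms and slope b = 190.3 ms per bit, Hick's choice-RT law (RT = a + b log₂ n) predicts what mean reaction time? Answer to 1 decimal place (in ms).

594.1 ms

log₂(2) = 1 bits, so RT = 403.8 + 190.3 × 1 ≈ 594.100 ms.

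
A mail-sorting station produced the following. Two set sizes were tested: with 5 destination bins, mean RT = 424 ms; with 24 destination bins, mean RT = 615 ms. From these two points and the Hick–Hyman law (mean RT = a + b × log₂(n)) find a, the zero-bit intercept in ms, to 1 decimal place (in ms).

228.0 ms

b = (RT₂ − RT₁)/(log₂ n₂ − log₂ n₁) = (615 − 424)/(4.5850 − 2.3219) = 84.400 ms/bit.
a = RT₁ − b·log₂ n₁ = 424 − 84.400 × 2.3219 = 228.029 ms.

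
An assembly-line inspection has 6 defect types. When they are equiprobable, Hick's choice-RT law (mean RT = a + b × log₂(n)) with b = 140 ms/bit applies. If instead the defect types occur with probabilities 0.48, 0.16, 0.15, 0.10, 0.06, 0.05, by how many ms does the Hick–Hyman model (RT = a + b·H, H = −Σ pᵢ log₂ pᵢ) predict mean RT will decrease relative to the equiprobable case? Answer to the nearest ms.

63 ms

The RT saving is b·ΔH. Equiprobable H₀ = log₂(6) = 2.5850 bits; with the given probabilities H = 2.1337 bits.
b·(H₀ − H) = 140 × (2.5850 − 2.1337) = 63.18 ms.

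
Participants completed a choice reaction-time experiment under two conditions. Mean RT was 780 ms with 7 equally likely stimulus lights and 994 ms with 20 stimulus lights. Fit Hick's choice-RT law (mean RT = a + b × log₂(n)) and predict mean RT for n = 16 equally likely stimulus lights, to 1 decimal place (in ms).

Solve the two-equation system in a and b:
  b = (994 − 780) / (log₂ 20 − log₂ 7) = 214 / (4.3219 − 2.8074) = 141.294 ms/bit
  a = 780 − 141.294 × 2.8074 = 383.338 ms
Then RT(16) = 383.338 + 141.294 × log₂ 16 = 383.338 + 141.294 × 4 ≈ 948.514 ms.

948.5 ms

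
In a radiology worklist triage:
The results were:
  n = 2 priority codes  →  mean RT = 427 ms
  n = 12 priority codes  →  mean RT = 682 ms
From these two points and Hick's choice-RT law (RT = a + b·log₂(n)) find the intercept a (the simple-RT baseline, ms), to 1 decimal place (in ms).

328.4 ms

b = (RT₂ − RT₁)/(log₂ n₂ − log₂ n₁) = (682 − 427)/(3.5850 − 1) = 98.647 ms/bit.
a = RT₁ − b·log₂ n₁ = 427 − 98.647 × 1 = 328.353 ms.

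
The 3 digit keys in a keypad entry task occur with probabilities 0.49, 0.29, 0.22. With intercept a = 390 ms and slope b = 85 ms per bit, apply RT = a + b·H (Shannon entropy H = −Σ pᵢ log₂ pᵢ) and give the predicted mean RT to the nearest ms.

Entropy contributions −pᵢ log₂ pᵢ: 0.5043, 0.5179, 0.4806; sum H = 1.5028 bits.
RT = a + bH = 390 + 85·1.5028 = 517.73 ms.

518 ms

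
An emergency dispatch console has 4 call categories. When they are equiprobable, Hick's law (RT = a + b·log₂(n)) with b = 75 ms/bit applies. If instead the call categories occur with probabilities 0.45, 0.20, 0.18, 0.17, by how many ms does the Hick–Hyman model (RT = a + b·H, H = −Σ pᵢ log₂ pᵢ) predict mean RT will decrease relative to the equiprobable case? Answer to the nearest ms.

The RT saving is b·ΔH. Equiprobable H₀ = log₂(4) = 2.0000 bits; with the given probabilities H = 1.8627 bits.
b·(H₀ − H) = 75 × (2.0000 − 1.8627) = 10.30 ms.

10 ms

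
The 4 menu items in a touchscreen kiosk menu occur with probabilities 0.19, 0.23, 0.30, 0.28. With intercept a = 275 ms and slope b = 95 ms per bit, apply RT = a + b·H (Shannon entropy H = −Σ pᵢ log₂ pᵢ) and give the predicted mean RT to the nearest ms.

463 ms

H = 0.19·log₂(1/0.19) + 0.23·log₂(1/0.23) + 0.30·log₂(1/0.30) + 0.28·log₂(1/0.28) = 1.9782 bits.
RT = 275 + 95 × 1.9782 = 462.93 ms.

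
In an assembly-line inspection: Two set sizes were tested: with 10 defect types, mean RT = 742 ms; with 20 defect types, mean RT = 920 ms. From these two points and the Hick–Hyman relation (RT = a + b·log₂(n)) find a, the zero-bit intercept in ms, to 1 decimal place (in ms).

b = (RT₂ − RT₁)/(log₂ n₂ − log₂ n₁) = (920 − 742)/(4.3219 − 3.3219) = 178.000 ms/bit.
Intercept: a = 742 − 178.000·log₂(10) = 150.697 ms.

150.7 ms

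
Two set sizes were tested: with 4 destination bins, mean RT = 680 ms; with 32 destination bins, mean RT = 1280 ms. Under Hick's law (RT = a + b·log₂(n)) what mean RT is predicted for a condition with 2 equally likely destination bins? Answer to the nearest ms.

Fit slope and intercept:
  b = (1280 − 680) / (log₂ 32 − log₂ 4) = 600 / (5 − 2) = 200 ms/bit
  a = 680 − 200 × 2 = 280 ms
Then RT(2) = 280 + 200 × log₂ 2 = 280 + 200 × 1 ≈ 480.000 ms.

480 ms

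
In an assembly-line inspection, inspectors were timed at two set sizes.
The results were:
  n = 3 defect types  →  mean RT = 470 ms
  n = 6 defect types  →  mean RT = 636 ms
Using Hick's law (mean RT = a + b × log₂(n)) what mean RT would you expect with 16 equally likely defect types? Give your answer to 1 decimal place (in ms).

RT is linear in log₂ n, so two points fix the line:
  b = (636 − 470) / (log₂ 6 − log₂ 3) = 166 / (2.5850 − 1.5850) = 166.000 ms/bit
  a = 470 − 166.000 × 1.5850 = 206.896 ms
Then RT(16) = 206.896 + 166.000 × log₂ 16 = 206.896 + 166.000 × 4 ≈ 870.896 ms.

870.9 ms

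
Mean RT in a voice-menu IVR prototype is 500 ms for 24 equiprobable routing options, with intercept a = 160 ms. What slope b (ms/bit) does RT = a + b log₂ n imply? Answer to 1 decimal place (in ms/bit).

74.2 ms/bit

b = (500 − 160) / log₂(24) = 340 / 4.5850 = 74.155 ms/bit.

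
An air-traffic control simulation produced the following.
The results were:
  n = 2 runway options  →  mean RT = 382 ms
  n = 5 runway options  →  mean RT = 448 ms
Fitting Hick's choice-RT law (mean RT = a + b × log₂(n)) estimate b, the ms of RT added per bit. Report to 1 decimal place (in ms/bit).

49.9 ms/bit

Slope: b = (448 − 382) / (log₂ 5 − log₂ 2) = 66/1.3219 = 49.927 ms/bit.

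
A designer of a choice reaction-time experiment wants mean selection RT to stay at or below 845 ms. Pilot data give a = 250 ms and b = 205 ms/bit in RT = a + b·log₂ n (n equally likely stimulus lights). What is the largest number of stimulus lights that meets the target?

Information budget: (845 − 250)/205 = 2.9024 bits, so n ≤ 2^2.9024 = 7.477 → at most 7.

7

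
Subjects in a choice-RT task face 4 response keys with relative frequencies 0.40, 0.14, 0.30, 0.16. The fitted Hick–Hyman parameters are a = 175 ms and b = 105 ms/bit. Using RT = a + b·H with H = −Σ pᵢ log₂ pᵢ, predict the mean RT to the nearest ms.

Entropy contributions −pᵢ log₂ pᵢ: 0.5288, 0.3971, 0.5211, 0.4230; sum H = 1.8700 bits.
RT = a + bH = 175 + 105·1.8700 = 371.35 ms.

371 ms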